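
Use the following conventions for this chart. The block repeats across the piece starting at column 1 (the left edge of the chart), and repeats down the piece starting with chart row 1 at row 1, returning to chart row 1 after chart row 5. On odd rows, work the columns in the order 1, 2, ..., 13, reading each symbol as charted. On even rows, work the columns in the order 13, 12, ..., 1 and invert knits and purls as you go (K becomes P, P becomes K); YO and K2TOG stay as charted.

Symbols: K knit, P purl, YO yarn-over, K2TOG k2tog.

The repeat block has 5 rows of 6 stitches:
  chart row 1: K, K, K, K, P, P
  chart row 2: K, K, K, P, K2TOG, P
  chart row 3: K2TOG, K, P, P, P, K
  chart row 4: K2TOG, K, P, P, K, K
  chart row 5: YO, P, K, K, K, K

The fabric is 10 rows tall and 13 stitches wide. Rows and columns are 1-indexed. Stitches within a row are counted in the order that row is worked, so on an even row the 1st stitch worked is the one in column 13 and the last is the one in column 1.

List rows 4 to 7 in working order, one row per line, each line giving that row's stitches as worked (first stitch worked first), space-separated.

Row 4: chart row 4, WS - tiled (columns 1-13): K2TOG K P P K K K2TOG K P P K K K2TOG; work from column 13 back to 1 with K<->P swapped.
Row 5: chart row 5, RS - tile across columns 1-13 and work as-is.
Row 6: chart row 1, WS - tiled (columns 1-13): K K K K P P K K K K P P K; work from column 13 back to 1 with K<->P swapped.
Row 7: chart row 2, RS - tile across columns 1-13 and work as-is.

Result:
K2TOG P P K K P K2TOG P P K K P K2TOG
YO P K K K K YO P K K K K YO
P K K P P P P K K P P P P
K K K P K2TOG P K K K P K2TOG P K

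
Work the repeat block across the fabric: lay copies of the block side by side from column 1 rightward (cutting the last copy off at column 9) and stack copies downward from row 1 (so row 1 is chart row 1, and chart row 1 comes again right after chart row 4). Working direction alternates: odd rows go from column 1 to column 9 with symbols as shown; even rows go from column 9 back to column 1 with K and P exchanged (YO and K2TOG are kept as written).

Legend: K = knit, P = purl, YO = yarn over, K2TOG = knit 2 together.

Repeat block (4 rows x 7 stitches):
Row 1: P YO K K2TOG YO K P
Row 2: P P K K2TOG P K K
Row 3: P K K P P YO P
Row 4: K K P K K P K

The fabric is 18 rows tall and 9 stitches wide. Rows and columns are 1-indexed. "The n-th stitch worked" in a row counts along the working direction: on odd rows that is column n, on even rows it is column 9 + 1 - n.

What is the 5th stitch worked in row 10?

Row 10: (10-1) mod 4 = 1, so use chart row 2. Even row -> WS.
Chart row 2 tiled across columns 1-9: P P K K2TOG P K K P P
WS row: flip the tiled sequence (start at column 9) and apply K<->P; YO and K2TOG stay.
Row 10 as worked: K K P P K K2TOG P K K
Stitch 5 in working order -> K

Stitch:
K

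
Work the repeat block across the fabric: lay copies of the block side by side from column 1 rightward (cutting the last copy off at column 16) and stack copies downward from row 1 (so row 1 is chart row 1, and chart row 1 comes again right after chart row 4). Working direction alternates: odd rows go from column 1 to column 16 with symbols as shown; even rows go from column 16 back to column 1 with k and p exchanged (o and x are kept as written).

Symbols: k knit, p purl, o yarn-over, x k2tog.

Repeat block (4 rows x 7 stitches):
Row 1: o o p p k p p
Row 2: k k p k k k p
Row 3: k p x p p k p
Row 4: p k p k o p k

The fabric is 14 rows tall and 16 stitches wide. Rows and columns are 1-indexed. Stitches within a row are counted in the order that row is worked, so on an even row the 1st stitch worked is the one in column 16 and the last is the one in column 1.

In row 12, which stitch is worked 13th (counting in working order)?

For row 12: chart row = ((12-1) mod 4) + 1 = 4; this is a WS (even) row.
Chart row 4 tiled across columns 1-16: p k p k o p k p k p k o p k p k
WS row: flip the tiled sequence (start at column 16) and apply k<->p; o and x stay.
Row 12 as worked: p k p k o p k p k p k o p k p k
Stitch 13 in working order -> p

Stitch:
p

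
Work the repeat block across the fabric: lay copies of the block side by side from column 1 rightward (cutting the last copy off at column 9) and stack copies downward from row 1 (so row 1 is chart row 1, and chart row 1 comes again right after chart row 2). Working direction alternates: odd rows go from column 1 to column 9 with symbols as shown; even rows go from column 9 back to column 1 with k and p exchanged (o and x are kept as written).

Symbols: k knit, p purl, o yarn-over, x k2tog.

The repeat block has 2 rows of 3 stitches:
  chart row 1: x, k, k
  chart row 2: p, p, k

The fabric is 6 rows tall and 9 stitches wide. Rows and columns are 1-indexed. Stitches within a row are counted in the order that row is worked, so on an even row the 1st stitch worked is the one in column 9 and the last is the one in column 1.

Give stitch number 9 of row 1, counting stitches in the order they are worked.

== STITCH ==
k

Derivation:
For row 1: chart row = ((1-1) mod 2) + 1 = 1; this is a RS (odd) row.
Chart row 1 tiled across columns 1-9: x k k x k k x k k
RS row: no reversal, no swap; stitch n worked = column n.
Counting 9 along the worked row gives k.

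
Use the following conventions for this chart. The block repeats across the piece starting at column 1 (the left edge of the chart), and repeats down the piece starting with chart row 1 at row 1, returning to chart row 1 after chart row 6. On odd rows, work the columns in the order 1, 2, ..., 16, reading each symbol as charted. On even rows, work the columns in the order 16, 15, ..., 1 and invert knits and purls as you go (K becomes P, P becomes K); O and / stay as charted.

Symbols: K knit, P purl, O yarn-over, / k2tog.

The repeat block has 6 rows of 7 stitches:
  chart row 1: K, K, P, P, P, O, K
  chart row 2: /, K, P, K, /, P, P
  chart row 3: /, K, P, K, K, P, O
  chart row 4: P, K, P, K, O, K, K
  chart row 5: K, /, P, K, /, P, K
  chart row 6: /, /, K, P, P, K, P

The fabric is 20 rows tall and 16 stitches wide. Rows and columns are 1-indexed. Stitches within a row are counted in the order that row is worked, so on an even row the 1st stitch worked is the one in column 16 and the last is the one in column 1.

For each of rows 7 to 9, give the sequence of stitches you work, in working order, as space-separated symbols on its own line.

Rows as worked:
K K P P P O K K K P P P O K K K
P / K K / P K P / K K / P K P /
/ K P K K P O / K P K K P O / K

Derivation:
Row 7: chart row 1, RS - tile across columns 1-16 and work as-is.
Row 8: chart row 2, WS - tiled (columns 1-16): / K P K / P P / K P K / P P / K; work from column 16 back to 1 with K<->P swapped.
Row 9: chart row 3, RS - tile across columns 1-16 and work as-is.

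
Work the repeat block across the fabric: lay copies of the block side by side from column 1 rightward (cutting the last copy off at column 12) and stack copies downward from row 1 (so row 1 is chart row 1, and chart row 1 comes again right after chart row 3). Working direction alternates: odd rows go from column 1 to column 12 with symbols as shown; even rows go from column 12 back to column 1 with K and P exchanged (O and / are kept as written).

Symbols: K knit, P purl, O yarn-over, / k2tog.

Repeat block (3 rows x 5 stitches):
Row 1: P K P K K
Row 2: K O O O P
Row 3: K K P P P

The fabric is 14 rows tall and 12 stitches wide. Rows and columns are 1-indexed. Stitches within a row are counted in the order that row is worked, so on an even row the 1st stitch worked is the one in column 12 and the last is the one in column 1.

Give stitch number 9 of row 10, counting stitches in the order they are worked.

For row 10: chart row = ((10-1) mod 3) + 1 = 1; this is a WS (even) row.
Chart row 1 tiled across columns 1-12: P K P K K P K P K K P K
Wrong side: read the tiled row from column 12 down to 1 and exchange K with P (leave O, /).
Row 10 as worked: P K P P K P K P P K P K
The 9th stitch worked is P.

Result:
P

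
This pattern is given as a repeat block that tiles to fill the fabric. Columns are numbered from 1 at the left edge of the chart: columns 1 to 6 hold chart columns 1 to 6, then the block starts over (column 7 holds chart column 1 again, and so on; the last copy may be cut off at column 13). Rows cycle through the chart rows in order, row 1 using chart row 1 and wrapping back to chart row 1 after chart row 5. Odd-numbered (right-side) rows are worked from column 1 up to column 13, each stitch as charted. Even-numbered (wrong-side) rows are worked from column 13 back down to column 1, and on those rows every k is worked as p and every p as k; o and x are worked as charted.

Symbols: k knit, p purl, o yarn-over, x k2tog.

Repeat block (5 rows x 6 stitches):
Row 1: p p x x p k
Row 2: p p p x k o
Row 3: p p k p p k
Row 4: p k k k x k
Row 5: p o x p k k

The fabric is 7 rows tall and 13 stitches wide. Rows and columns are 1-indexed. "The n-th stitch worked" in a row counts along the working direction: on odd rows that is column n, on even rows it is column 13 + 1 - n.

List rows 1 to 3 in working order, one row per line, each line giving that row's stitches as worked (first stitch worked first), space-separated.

== ROWS AS WORKED ==
p p x x p k p p x x p k p
k o p x k k k o p x k k k
p p k p p k p p k p p k p

Derivation:
Row 1: chart row 1, RS - tile across columns 1-13 and work as-is.
Row 2: chart row 2, WS - tiled (columns 1-13): p p p x k o p p p x k o p; work from column 13 back to 1 with k<->p swapped.
Row 3: chart row 3, RS - tile across columns 1-13 and work as-is.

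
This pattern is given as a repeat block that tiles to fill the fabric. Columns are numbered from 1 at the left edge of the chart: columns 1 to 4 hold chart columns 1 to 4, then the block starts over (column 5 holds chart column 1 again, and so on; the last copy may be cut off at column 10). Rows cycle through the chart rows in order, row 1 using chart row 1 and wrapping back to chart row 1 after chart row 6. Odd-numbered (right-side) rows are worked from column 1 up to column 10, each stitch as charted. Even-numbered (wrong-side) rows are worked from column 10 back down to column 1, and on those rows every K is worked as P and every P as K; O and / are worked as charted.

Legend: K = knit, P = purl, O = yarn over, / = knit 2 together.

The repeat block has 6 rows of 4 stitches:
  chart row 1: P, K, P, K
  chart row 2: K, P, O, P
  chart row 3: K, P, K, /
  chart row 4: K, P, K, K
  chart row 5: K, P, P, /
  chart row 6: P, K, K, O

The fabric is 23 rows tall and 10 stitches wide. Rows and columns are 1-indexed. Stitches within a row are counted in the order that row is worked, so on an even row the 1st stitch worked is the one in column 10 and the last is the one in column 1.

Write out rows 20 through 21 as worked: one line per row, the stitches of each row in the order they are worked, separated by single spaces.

Row 20: chart row 2, WS - tiled (columns 1-10): K P O P K P O P K P; work from column 10 back to 1 with K<->P swapped.
Row 21: chart row 3, RS - tile across columns 1-10 and work as-is.

== ROWS AS WORKED ==
K P K O K P K O K P
K P K / K P K / K P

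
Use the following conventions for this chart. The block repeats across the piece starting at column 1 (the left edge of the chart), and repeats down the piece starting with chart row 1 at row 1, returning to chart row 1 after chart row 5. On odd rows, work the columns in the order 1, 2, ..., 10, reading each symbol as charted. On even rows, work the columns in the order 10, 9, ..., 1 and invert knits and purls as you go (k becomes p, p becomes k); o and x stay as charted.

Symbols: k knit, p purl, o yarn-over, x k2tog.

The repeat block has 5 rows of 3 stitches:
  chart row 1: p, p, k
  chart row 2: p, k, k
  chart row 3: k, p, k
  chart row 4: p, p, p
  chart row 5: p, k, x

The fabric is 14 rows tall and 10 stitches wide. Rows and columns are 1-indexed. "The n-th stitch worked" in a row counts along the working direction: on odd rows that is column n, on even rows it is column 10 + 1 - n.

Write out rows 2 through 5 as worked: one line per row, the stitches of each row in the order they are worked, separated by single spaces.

== ROWS AS WORKED ==
k p p k p p k p p k
k p k k p k k p k k
k k k k k k k k k k
p k x p k x p k x p

Derivation:
Row 2: chart row 2, WS - tiled (columns 1-10): p k k p k k p k k p; work from column 10 back to 1 with k<->p swapped.
Row 3: chart row 3, RS - tile across columns 1-10 and work as-is.
Row 4: chart row 4, WS - tiled (columns 1-10): p p p p p p p p p p; work from column 10 back to 1 with k<->p swapped.
Row 5: chart row 5, RS - tile across columns 1-10 and work as-is.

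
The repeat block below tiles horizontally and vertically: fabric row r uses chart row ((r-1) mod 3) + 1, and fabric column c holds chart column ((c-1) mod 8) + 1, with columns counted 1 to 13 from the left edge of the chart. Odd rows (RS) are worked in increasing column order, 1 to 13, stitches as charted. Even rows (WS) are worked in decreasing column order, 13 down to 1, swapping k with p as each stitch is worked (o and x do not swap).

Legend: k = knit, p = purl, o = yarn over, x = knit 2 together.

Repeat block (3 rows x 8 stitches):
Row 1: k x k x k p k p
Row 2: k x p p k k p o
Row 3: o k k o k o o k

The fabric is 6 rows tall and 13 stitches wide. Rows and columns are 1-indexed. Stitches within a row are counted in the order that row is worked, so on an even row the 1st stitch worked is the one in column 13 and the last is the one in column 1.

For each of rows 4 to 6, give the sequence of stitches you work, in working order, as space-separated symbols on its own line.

Result:
p x p x p k p k p x p x p
k x p p k k p o k x p p k
p o p p o p o o p o p p o

Derivation:
Row 4: chart row 1, WS - tiled (columns 1-13): k x k x k p k p k x k x k; work from column 13 back to 1 with k<->p swapped.
Row 5: chart row 2, RS - tile across columns 1-13 and work as-is.
Row 6: chart row 3, WS - tiled (columns 1-13): o k k o k o o k o k k o k; work from column 13 back to 1 with k<->p swapped.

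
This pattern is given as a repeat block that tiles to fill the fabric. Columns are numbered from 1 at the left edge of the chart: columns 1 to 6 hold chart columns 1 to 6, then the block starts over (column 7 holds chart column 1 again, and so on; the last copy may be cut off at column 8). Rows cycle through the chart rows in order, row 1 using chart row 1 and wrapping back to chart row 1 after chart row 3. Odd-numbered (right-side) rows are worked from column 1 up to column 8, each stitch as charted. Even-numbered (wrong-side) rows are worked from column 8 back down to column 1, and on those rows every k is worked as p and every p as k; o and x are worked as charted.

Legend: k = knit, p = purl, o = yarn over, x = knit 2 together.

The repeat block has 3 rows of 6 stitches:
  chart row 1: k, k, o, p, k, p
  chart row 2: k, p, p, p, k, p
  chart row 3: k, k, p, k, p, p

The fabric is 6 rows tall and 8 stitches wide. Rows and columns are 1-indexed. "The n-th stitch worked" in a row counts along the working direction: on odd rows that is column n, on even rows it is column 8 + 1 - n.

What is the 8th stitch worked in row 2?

For row 2: chart row = ((2-1) mod 3) + 1 = 2; this is a WS (even) row.
Chart row 2 tiled across columns 1-8: k p p p k p k p
Wrong side: read the tiled row from column 8 down to 1 and exchange k with p (leave o, x).
Row 2 as worked: k p k p k k k p
The 8th stitch worked is p.

Result:
p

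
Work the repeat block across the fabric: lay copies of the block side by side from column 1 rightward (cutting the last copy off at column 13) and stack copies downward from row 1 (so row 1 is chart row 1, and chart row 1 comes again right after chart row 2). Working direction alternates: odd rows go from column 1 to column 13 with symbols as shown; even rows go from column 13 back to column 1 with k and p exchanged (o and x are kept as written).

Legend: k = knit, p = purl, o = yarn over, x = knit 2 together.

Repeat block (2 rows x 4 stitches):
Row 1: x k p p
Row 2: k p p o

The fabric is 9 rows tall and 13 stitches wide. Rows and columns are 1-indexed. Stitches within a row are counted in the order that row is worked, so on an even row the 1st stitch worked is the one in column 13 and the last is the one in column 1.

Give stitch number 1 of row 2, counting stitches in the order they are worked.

For row 2: chart row = ((2-1) mod 2) + 1 = 2; this is a WS (even) row.
Chart row 2 tiled across columns 1-13: k p p o k p p o k p p o k
WS: work from column 13 back to column 1 (reverse the tiled row), swapping k<->p (o and x unchanged).
Row 2 as worked: p o k k p o k k p o k k p
The 1st stitch worked is p.

== STITCH ==
p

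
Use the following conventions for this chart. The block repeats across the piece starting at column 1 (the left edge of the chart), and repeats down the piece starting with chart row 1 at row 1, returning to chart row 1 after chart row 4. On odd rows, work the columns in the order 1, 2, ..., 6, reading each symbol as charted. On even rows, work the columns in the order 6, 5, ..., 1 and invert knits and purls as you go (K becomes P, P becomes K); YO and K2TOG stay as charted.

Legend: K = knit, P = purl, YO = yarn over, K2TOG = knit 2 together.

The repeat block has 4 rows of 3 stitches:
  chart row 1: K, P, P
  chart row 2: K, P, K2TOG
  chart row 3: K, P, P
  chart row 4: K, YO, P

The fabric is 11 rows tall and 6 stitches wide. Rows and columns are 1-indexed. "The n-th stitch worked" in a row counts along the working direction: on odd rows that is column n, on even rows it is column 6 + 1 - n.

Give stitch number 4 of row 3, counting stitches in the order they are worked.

For row 3: chart row = ((3-1) mod 4) + 1 = 3; this is a RS (odd) row.
Chart row 3 tiled across columns 1-6: K P P K P P
Right side: take the tiled row as-is (worked left to right from column 1).
Stitch 4 in working order -> K

Stitch:
K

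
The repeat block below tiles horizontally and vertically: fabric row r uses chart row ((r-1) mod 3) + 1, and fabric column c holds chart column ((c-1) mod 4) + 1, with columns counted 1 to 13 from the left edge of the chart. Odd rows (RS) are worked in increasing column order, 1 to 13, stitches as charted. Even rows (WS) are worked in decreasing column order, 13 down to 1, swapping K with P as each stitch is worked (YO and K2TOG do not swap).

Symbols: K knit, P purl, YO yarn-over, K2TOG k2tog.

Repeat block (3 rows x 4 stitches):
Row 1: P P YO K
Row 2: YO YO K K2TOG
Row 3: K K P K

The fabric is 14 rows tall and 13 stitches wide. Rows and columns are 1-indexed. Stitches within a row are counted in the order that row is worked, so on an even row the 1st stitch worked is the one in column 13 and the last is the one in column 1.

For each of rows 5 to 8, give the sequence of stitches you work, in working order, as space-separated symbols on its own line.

Row 5: chart row 2, RS - tile across columns 1-13 and work as-is.
Row 6: chart row 3, WS - tiled (columns 1-13): K K P K K K P K K K P K K; work from column 13 back to 1 with K<->P swapped.
Row 7: chart row 1, RS - tile across columns 1-13 and work as-is.
Row 8: chart row 2, WS - tiled (columns 1-13): YO YO K K2TOG YO YO K K2TOG YO YO K K2TOG YO; work from column 13 back to 1 with K<->P swapped.

Result:
YO YO K K2TOG YO YO K K2TOG YO YO K K2TOG YO
P P K P P P K P P P K P P
P P YO K P P YO K P P YO K P
YO K2TOG P YO YO K2TOG P YO YO K2TOG P YO YO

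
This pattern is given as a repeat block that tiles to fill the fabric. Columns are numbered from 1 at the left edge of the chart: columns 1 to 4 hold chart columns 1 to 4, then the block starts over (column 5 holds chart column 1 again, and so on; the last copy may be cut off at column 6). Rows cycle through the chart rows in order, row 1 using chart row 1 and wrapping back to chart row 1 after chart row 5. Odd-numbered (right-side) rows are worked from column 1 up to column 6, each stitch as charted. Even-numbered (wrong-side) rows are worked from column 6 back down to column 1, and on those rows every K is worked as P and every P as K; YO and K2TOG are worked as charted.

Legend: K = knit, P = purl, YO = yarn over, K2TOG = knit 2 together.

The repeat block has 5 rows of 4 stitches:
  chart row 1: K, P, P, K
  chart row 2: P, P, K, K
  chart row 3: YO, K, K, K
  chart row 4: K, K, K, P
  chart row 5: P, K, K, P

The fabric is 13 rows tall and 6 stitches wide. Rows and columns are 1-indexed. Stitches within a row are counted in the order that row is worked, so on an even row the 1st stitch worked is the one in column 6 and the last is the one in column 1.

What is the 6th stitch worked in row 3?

== STITCH ==
K

Derivation:
Row 3: (3-1) mod 5 = 2, so use chart row 3. Odd row -> RS.
Chart row 3 tiled across columns 1-6: YO K K K YO K
RS: work column 1 to column 6, symbols as charted — the tiled row is the row as worked.
Counting 6 along the worked row gives K.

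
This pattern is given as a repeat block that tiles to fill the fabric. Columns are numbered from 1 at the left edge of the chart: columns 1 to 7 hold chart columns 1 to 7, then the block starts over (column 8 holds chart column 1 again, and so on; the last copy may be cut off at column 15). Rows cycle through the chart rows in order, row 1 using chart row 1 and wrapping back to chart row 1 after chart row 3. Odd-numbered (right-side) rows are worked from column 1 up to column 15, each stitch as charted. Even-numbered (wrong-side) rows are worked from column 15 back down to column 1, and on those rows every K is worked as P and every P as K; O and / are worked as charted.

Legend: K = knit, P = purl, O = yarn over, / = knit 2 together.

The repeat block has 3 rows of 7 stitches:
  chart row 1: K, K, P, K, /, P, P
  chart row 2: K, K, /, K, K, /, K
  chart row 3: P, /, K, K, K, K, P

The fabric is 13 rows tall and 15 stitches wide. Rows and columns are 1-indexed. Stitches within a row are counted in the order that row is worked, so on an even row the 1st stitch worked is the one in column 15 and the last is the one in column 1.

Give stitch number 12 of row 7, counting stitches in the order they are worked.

== STITCH ==
/

Derivation:
Row 7: (7-1) mod 3 = 0, so use chart row 1. Odd row -> RS.
Chart row 1 tiled across columns 1-15: K K P K / P P K K P K / P P K
RS: work column 1 to column 15, symbols as charted — the tiled row is the row as worked.
Stitch 12 in working order -> /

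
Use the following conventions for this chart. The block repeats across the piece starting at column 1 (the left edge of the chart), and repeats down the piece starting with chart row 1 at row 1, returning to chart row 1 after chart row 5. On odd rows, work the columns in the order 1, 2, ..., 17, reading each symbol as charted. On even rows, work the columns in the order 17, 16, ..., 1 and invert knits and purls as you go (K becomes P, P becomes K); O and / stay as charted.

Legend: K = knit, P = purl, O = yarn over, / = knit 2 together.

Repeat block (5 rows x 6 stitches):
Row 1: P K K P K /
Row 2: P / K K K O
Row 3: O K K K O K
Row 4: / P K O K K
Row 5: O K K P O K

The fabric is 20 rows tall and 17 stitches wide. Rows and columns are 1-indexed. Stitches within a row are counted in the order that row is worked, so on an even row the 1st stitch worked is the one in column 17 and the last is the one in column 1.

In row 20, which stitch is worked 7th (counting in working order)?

Row 20: (20-1) mod 5 = 4, so use chart row 5. Even row -> WS.
Chart row 5 tiled across columns 1-17: O K K P O K O K K P O K O K K P O
WS row: flip the tiled sequence (start at column 17) and apply K<->P; O and / stay.
Row 20 as worked: O K P P O P O K P P O P O K P P O
The 7th stitch worked is O.

== STITCH ==
O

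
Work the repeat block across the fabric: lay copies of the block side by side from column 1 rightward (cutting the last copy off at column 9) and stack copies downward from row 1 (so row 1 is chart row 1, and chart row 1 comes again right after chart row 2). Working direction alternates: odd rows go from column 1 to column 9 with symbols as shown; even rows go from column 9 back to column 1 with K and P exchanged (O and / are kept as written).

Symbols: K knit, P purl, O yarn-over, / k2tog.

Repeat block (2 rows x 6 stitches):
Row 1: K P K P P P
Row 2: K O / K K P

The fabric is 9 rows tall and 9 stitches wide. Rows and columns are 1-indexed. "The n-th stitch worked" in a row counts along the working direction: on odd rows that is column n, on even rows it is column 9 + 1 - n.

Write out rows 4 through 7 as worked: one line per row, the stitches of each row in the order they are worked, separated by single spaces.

Row 4: chart row 2, WS - tiled (columns 1-9): K O / K K P K O /; work from column 9 back to 1 with K<->P swapped.
Row 5: chart row 1, RS - tile across columns 1-9 and work as-is.
Row 6: chart row 2, WS - tiled (columns 1-9): K O / K K P K O /; work from column 9 back to 1 with K<->P swapped.
Row 7: chart row 1, RS - tile across columns 1-9 and work as-is.

Rows as worked:
/ O P K P P / O P
K P K P P P K P K
/ O P K P P / O P
K P K P P P K P K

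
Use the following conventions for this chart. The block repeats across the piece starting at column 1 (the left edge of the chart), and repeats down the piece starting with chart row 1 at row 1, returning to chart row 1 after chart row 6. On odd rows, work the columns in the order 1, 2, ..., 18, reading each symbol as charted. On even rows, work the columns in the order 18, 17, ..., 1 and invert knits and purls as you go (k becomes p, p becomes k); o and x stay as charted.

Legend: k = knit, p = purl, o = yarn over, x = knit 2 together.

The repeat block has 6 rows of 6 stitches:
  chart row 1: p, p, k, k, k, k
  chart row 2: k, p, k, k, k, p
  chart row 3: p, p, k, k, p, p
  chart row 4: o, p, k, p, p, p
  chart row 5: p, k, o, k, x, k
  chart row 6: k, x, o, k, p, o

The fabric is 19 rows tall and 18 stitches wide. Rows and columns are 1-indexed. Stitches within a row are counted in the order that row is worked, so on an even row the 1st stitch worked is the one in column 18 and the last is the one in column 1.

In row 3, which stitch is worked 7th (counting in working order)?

For row 3: chart row = ((3-1) mod 6) + 1 = 3; this is a RS (odd) row.
Chart row 3 tiled across columns 1-18: p p k k p p p p k k p p p p k k p p
Right side: take the tiled row as-is (worked left to right from column 1).
Stitch 7 in working order -> p

Stitch:
p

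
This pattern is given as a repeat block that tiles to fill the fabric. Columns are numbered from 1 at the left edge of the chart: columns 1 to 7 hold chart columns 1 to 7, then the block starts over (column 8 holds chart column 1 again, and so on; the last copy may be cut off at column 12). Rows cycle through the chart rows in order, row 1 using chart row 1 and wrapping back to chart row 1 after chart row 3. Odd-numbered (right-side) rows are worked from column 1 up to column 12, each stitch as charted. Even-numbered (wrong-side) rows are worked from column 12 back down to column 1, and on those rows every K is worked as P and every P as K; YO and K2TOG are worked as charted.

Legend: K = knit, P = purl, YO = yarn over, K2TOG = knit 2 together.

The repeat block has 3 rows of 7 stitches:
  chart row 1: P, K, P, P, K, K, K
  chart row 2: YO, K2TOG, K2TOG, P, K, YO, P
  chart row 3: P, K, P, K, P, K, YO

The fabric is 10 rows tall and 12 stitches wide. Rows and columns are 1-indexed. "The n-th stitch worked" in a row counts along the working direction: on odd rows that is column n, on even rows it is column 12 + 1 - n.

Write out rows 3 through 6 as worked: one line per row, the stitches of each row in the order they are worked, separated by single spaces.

Row 3: chart row 3, RS - tile across columns 1-12 and work as-is.
Row 4: chart row 1, WS - tiled (columns 1-12): P K P P K K K P K P P K; work from column 12 back to 1 with K<->P swapped.
Row 5: chart row 2, RS - tile across columns 1-12 and work as-is.
Row 6: chart row 3, WS - tiled (columns 1-12): P K P K P K YO P K P K P; work from column 12 back to 1 with K<->P swapped.

== ROWS AS WORKED ==
P K P K P K YO P K P K P
P K K P K P P P K K P K
YO K2TOG K2TOG P K YO P YO K2TOG K2TOG P K
K P K P K YO P K P K P K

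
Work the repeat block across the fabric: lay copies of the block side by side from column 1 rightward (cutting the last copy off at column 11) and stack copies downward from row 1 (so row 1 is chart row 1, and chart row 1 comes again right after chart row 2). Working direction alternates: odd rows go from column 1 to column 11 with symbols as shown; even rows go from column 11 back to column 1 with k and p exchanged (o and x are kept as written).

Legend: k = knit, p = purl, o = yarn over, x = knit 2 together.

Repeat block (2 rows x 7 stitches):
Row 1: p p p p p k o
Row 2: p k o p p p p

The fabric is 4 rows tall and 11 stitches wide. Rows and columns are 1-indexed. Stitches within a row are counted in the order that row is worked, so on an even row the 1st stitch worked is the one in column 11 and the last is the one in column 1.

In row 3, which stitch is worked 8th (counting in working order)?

Row 3: (3-1) mod 2 = 0, so use chart row 1. Odd row -> RS.
Chart row 1 tiled across columns 1-11: p p p p p k o p p p p
RS: work column 1 to column 11, symbols as charted — the tiled row is the row as worked.
Stitch 8 in working order -> p

Stitch:
p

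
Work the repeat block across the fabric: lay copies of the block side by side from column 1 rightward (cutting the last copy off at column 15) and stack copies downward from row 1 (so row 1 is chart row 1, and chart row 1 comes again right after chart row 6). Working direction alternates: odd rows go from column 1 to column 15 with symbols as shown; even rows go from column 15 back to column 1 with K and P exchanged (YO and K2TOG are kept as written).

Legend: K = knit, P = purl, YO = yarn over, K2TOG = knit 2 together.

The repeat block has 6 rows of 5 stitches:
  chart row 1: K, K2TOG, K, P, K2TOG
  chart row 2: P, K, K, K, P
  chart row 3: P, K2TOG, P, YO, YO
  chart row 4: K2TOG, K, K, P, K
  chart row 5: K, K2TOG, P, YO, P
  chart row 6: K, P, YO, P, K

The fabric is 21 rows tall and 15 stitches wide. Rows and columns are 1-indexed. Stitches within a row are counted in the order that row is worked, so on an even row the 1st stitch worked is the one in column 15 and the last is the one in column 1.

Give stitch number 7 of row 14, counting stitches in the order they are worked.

For row 14: chart row = ((14-1) mod 6) + 1 = 2; this is a WS (even) row.
Chart row 2 tiled across columns 1-15: P K K K P P K K K P P K K K P
Wrong side: read the tiled row from column 15 down to 1 and exchange K with P (leave YO, K2TOG).
Row 14 as worked: K P P P K K P P P K K P P P K
Stitch 7 in working order -> P

== STITCH ==
P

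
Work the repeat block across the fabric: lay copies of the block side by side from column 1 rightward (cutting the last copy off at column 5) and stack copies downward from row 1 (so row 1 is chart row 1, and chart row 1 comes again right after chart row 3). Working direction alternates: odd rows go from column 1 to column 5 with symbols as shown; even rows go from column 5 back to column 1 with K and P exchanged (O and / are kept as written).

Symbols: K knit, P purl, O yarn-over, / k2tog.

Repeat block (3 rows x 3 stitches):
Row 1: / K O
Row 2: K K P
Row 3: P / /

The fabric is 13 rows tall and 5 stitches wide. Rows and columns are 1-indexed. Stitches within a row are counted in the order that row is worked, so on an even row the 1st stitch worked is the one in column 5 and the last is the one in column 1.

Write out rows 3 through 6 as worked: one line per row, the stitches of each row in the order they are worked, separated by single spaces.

Row 3: chart row 3, RS - tile across columns 1-5 and work as-is.
Row 4: chart row 1, WS - tiled (columns 1-5): / K O / K; work from column 5 back to 1 with K<->P swapped.
Row 5: chart row 2, RS - tile across columns 1-5 and work as-is.
Row 6: chart row 3, WS - tiled (columns 1-5): P / / P /; work from column 5 back to 1 with K<->P swapped.

== ROWS AS WORKED ==
P / / P /
P / O P /
K K P K K
/ K / / K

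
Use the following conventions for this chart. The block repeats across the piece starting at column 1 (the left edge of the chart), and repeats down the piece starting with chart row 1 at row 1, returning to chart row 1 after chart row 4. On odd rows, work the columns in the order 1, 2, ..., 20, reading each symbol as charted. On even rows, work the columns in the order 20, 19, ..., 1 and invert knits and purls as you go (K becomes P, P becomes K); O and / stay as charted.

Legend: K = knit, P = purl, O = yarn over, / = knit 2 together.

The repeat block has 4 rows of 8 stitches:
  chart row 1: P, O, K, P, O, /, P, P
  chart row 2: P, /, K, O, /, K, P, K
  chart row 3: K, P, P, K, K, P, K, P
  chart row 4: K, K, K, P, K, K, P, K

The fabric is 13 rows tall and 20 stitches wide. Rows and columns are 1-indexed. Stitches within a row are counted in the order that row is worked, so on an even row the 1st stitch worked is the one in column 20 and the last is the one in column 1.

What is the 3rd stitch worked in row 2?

Row 2: (2-1) mod 4 = 1, so use chart row 2. Even row -> WS.
Chart row 2 tiled across columns 1-20: P / K O / K P K P / K O / K P K P / K O
WS row: flip the tiled sequence (start at column 20) and apply K<->P; O and / stay.
Row 2 as worked: O P / K P K P / O P / K P K P / O P / K
Stitch 3 in working order -> /

Stitch:
/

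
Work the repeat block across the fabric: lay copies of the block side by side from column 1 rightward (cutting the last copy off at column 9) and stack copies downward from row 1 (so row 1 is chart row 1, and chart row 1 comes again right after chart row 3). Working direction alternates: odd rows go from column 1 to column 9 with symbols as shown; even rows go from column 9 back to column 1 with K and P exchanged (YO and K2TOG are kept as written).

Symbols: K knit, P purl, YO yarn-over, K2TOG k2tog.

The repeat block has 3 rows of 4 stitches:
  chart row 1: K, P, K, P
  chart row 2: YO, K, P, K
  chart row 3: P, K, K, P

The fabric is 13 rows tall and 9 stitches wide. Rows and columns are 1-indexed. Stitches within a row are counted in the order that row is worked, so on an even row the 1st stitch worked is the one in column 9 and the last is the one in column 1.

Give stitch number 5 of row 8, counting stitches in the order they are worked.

Row 8 uses chart row ((8-1) mod 3)+1 = 2. Row 8 is even, so WS.
Chart row 2 tiled across columns 1-9: YO K P K YO K P K YO
WS row: flip the tiled sequence (start at column 9) and apply K<->P; YO and K2TOG stay.
Row 8 as worked: YO P K P YO P K P YO
The 5th stitch worked is YO.

Result:
YO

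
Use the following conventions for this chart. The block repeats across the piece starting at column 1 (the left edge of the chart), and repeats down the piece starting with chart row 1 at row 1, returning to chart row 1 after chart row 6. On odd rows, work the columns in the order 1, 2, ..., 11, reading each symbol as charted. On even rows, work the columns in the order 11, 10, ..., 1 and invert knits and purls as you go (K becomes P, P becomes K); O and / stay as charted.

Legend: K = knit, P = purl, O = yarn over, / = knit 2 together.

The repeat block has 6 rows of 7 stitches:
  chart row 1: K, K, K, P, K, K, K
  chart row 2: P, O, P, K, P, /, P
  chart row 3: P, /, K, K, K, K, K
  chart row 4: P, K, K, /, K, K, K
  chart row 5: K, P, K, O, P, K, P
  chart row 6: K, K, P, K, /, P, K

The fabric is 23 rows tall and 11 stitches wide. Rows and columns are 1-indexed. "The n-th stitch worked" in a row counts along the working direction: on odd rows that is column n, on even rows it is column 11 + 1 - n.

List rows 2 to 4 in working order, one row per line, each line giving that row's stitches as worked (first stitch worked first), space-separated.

Row 2: chart row 2, WS - tiled (columns 1-11): P O P K P / P P O P K; work from column 11 back to 1 with K<->P swapped.
Row 3: chart row 3, RS - tile across columns 1-11 and work as-is.
Row 4: chart row 4, WS - tiled (columns 1-11): P K K / K K K P K K /; work from column 11 back to 1 with K<->P swapped.

== ROWS AS WORKED ==
P K O K K / K P K O K
P / K K K K K P / K K
/ P P K P P P / P P K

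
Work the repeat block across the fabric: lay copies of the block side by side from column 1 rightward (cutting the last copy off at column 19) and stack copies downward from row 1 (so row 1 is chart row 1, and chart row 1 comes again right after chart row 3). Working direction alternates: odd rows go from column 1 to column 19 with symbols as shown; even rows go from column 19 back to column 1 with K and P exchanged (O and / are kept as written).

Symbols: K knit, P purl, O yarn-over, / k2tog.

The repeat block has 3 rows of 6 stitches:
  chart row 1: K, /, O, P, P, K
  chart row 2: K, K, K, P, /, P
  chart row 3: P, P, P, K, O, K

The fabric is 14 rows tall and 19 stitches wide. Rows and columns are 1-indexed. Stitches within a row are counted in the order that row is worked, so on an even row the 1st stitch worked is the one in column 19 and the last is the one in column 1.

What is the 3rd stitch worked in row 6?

For row 6: chart row = ((6-1) mod 3) + 1 = 3; this is a WS (even) row.
Chart row 3 tiled across columns 1-19: P P P K O K P P P K O K P P P K O K P
WS: work from column 19 back to column 1 (reverse the tiled row), swapping K<->P (O and / unchanged).
Row 6 as worked: K P O P K K K P O P K K K P O P K K K
The 3rd stitch worked is O.

== STITCH ==
O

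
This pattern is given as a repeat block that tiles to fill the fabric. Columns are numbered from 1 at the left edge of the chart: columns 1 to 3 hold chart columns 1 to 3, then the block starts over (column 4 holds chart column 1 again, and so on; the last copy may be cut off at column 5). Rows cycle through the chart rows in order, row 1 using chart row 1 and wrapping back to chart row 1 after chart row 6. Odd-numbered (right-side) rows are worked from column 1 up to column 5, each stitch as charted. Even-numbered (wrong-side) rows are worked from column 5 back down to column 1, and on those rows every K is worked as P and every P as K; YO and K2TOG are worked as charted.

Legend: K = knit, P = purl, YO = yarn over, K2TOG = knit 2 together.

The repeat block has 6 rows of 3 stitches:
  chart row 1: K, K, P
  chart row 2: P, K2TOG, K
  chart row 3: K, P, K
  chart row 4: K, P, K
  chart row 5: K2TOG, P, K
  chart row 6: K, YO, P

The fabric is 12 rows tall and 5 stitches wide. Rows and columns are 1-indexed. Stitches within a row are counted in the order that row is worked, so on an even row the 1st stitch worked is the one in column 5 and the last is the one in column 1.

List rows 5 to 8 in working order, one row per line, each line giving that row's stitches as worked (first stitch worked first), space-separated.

Rows as worked:
K2TOG P K K2TOG P
YO P K YO P
K K P K K
K2TOG K P K2TOG K

Derivation:
Row 5: chart row 5, RS - tile across columns 1-5 and work as-is.
Row 6: chart row 6, WS - tiled (columns 1-5): K YO P K YO; work from column 5 back to 1 with K<->P swapped.
Row 7: chart row 1, RS - tile across columns 1-5 and work as-is.
Row 8: chart row 2, WS - tiled (columns 1-5): P K2TOG K P K2TOG; work from column 5 back to 1 with K<->P swapped.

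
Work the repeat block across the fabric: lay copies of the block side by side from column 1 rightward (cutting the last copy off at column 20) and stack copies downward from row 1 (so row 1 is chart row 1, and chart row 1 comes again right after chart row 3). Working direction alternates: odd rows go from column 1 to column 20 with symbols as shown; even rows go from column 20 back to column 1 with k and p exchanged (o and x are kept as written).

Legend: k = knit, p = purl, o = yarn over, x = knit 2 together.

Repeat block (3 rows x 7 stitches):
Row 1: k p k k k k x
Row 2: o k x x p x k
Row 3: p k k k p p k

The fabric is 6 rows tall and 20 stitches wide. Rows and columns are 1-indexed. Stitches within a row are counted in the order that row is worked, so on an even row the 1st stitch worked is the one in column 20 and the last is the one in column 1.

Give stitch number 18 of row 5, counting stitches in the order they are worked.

== STITCH ==
x

Derivation:
Row 5 uses chart row ((5-1) mod 3)+1 = 2. Row 5 is odd, so RS.
Chart row 2 tiled across columns 1-20: o k x x p x k o k x x p x k o k x x p x
Right side: take the tiled row as-is (worked left to right from column 1).
Stitch 18 in working order -> x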